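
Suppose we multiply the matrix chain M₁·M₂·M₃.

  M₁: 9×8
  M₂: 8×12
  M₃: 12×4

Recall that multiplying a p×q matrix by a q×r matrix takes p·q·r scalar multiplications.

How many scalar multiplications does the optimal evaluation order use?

Order (M₁·(M₂·M₃)): (M₂·M₃): 8×12 by 12×4 → 8×4, cost 8·12·4 = 384; (M₁·(M₂·M₃)): 9×8 by 8×4 → 9×4, cost 9·8·4 = 288; cumulative 672. Total 672.
Order ((M₁·M₂)·M₃): (M₁·M₂): 9×8 by 8×12 → 9×12, cost 9·8·12 = 864; ((M₁·M₂)·M₃): 9×12 by 12×4 → 9×4, cost 9·12·4 = 432; cumulative 1296. Total 1296.
Minimum: 672.

672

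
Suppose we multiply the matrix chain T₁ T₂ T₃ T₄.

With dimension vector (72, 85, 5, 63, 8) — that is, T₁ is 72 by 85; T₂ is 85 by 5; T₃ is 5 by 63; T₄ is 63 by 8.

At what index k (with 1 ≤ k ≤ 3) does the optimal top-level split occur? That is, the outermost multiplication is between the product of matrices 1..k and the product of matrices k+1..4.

2

Adjacent pairs: T₁T₂ = 72·85·5 = 30600; T₂T₃ = 85·5·63 = 26775; T₃T₄ = 5·63·8 = 2520.
Length 3: T₁..T₃: k=1: 0+26775+72·85·63=412335; k=2: 30600+0+72·5·63=53280 → min 53280 | T₂..T₄: k=2: 0+2520+85·5·8=5920; k=3: 26775+0+85·63·8=69615 → min 5920.
Top-level splits: k=1: (T₁..T₁)·(T₂..T₄) → 0+5920+72·85·8 = 54880; k=2: (T₁..T₂)·(T₃..T₄) → 30600+2520+72·5·8 = 36000; k=3: (T₁..T₃)·(T₄..T₄) → 53280+0+72·63·8 = 89568.
Best split is after T₂, i.e. k = 2.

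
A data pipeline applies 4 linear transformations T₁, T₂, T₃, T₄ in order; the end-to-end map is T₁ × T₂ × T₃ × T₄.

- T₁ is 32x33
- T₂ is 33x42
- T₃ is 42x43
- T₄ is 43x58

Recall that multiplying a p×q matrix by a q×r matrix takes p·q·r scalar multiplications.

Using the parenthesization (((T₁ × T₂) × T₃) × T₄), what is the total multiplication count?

181952

(T₁ × T₂): 32×33 by 33×42 → 32×42, cost 32·33·42 = 44352
((T₁ × T₂) × T₃): 32×42 by 42×43 → 32×43, cost 32·42·43 = 57792; cumulative 102144
(((T₁ × T₂) × T₃) × T₄): 32×43 by 43×58 → 32×58, cost 32·43·58 = 79808; cumulative 181952
Total: 181952 scalar multiplications.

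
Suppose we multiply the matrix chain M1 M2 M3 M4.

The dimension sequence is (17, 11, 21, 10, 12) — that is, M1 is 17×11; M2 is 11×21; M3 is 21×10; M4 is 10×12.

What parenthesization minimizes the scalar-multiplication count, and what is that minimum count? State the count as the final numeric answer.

Adjacent pairs: M1M2 = 17·11·21 = 3927; M2M3 = 11·21·10 = 2310; M3M4 = 21·10·12 = 2520.
Length 3: M1..M3: k=1: 0+2310+17·11·10=4180; k=2: 3927+0+17·21·10=7497 → min 4180 | M2..M4: k=2: 0+2520+11·21·12=5292; k=3: 2310+0+11·10·12=3630 → min 3630.
Length 4: M1..M4: k=1: 0+3630+17·11·12=5874; k=2: 3927+2520+17·21·12=10731; k=3: 4180+0+17·10·12=6220 → min 5874.
Optimal parenthesization: (M1 ((M2 M3) M4)) with cost 5874.

5874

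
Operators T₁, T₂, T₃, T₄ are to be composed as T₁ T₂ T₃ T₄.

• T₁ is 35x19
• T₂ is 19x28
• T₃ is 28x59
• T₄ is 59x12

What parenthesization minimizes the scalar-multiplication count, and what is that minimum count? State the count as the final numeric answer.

34188

Adjacent pairs: T₁T₂ = 35·19·28 = 18620; T₂T₃ = 19·28·59 = 31388; T₃T₄ = 28·59·12 = 19824.
Length 3: T₁..T₃: k=1: 0+31388+35·19·59=70623; k=2: 18620+0+35·28·59=76440 → min 70623 | T₂..T₄: k=2: 0+19824+19·28·12=26208; k=3: 31388+0+19·59·12=44840 → min 26208.
Length 4: T₁..T₄: k=1: 0+26208+35·19·12=34188; k=2: 18620+19824+35·28·12=50204; k=3: 70623+0+35·59·12=95403 → min 34188.
Optimal parenthesization: (T₁ (T₂ (T₃ T₄))) with cost 34188.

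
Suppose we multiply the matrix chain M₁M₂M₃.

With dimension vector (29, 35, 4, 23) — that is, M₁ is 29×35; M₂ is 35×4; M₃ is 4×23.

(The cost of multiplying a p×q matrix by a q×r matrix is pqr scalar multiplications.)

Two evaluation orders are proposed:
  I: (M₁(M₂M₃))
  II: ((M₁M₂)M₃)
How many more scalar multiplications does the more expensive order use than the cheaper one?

Order I = (M₁(M₂M₃)): (M₂M₃): 35×4 by 4×23 → 35×23, cost 35·4·23 = 3220; (M₁(M₂M₃)): 29×35 by 35×23 → 29×23, cost 29·35·23 = 23345; cumulative 26565. Total 26565.
Order II = ((M₁M₂)M₃): (M₁M₂): 29×35 by 35×4 → 29×4, cost 29·35·4 = 4060; ((M₁M₂)M₃): 29×4 by 4×23 → 29×23, cost 29·4·23 = 2668; cumulative 6728. Total 6728.
Difference: |26565 − 6728| = 19837.

19837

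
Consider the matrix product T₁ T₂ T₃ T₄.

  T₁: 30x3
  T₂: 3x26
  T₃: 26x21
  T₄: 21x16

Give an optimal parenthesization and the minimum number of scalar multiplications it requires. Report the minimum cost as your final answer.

Adjacent pairs: T₁T₂ = 30·3·26 = 2340; T₂T₃ = 3·26·21 = 1638; T₃T₄ = 26·21·16 = 8736.
Length 3: T₁..T₃: k=1: 0+1638+30·3·21=3528; k=2: 2340+0+30·26·21=18720 → min 3528 | T₂..T₄: k=2: 0+8736+3·26·16=9984; k=3: 1638+0+3·21·16=2646 → min 2646.
Length 4: T₁..T₄: k=1: 0+2646+30·3·16=4086; k=2: 2340+8736+30·26·16=23556; k=3: 3528+0+30·21·16=13608 → min 4086.
Optimal parenthesization: (T₁ ((T₂ T₃) T₄)) with cost 4086.

4086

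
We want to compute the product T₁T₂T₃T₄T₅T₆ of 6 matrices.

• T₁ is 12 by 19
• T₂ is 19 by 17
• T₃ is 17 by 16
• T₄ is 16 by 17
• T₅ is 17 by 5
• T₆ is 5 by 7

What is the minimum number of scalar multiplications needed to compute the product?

Adjacent pairs: T₁T₂ = 12·19·17 = 3876; T₂T₃ = 19·17·16 = 5168; T₃T₄ = 17·16·17 = 4624; T₄T₅ = 16·17·5 = 1360; T₅T₆ = 17·5·7 = 595.
Length 3: T₁..T₃: k=1: 0+5168+12·19·16=8816; k=2: 3876+0+12·17·16=7140 → min 7140 | T₂..T₄: k=2: 0+4624+19·17·17=10115; k=3: 5168+0+19·16·17=10336 → min 10115 | T₃..T₅: k=3: 0+1360+17·16·5=2720; k=4: 4624+0+17·17·5=6069 → min 2720 | T₄..T₆: k=4: 0+595+16·17·7=2499; k=5: 1360+0+16·5·7=1920 → min 1920.
Length 4: T₁..T₄: k=1: 0+10115+12·19·17=13991; k=2: 3876+4624+12·17·17=11968; k=3: 7140+0+12·16·17=10404 → min 10404 | T₂..T₅: k=2: 0+2720+19·17·5=4335; k=3: 5168+1360+19·16·5=8048; k=4: 10115+0+19·17·5=11730 → min 4335 | T₃..T₆: k=3: 0+1920+17·16·7=3824; k=4: 4624+595+17·17·7=7242; k=5: 2720+0+17·5·7=3315 → min 3315.
Length 5: T₁..T₅: k=1: 0+4335+12·19·5=5475; k=2: 3876+2720+12·17·5=7616; k=3: 7140+1360+12·16·5=9460; k=4: 10404+0+12·17·5=11424 → min 5475 | T₂..T₆: k=2: 0+3315+19·17·7=5576; k=3: 5168+1920+19·16·7=9216; k=4: 10115+595+19·17·7=12971; k=5: 4335+0+19·5·7=5000 → min 5000.
Length 6: T₁..T₆: k=1: 0+5000+12·19·7=6596; k=2: 3876+3315+12·17·7=8619; k=3: 7140+1920+12·16·7=10404; k=4: 10404+595+12·17·7=12427; k=5: 5475+0+12·5·7=5895 → min 5895.
Optimal order: ((T₁(T₂(T₃(T₄T₅))))T₆) with cost 5895.

5895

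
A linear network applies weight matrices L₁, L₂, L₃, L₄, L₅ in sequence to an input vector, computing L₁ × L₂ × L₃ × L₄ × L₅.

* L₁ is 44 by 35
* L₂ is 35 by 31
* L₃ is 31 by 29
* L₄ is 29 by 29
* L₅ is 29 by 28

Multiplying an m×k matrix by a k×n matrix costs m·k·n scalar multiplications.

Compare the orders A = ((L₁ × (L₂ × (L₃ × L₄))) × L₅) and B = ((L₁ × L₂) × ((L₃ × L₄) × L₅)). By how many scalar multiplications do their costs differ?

749

Order A = ((L₁ × (L₂ × (L₃ × L₄))) × L₅): (L₃ × L₄): 31×29 by 29×29 → 31×29, cost 31·29·29 = 26071; (L₂ × (L₃ × L₄)): 35×31 by 31×29 → 35×29, cost 35·31·29 = 31465; cumulative 57536; (L₁ × (L₂ × (L₃ × L₄))): 44×35 by 35×29 → 44×29, cost 44·35·29 = 44660; cumulative 102196; ((L₁ × (L₂ × (L₃ × L₄))) × L₅): 44×29 by 29×28 → 44×28, cost 44·29·28 = 35728; cumulative 137924. Total 137924.
Order B = ((L₁ × L₂) × ((L₃ × L₄) × L₅)): (L₁ × L₂): 44×35 by 35×31 → 44×31, cost 44·35·31 = 47740; (L₃ × L₄): 31×29 by 29×29 → 31×29, cost 31·29·29 = 26071; ((L₃ × L₄) × L₅): 31×29 by 29×28 → 31×28, cost 31·29·28 = 25172; cumulative 51243; ((L₁ × L₂) × ((L₃ × L₄) × L₅)): 44×31 by 31×28 → 44×28, cost 44·31·28 = 38192; cumulative 137175. Total 137175.
Difference: |137924 − 137175| = 749.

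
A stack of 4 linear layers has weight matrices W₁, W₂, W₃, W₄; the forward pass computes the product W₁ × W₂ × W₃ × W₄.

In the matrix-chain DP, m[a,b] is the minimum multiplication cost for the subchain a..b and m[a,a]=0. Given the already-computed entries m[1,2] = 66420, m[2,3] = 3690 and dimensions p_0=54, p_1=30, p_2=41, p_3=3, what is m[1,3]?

m[1,3] = min over k∈[1,2] of m[1,k]+m[k+1,3]+p_{0}·p_k·p_{3}.
k=1: 0 + 3690 + 54·30·3 = 8550; k=2: 66420 + 0 + 54·41·3 = 73062.
Minimum: 8550 at k=1.

8550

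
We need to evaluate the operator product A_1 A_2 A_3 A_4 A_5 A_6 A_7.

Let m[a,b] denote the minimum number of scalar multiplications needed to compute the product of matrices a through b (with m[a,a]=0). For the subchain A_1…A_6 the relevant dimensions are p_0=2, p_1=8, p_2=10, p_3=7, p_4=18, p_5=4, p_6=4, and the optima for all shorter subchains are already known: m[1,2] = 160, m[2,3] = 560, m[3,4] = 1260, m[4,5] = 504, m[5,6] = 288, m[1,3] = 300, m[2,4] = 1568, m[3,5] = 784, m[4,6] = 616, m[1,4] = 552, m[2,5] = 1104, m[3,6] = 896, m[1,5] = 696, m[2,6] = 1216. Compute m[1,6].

728

m[1,6] = min over k∈[1,5] of m[1,k]+m[k+1,6]+p_{0}·p_k·p_{6}.
k=1: 0 + 1216 + 2·8·4 = 1280; k=2: 160 + 896 + 2·10·4 = 1136; k=3: 300 + 616 + 2·7·4 = 972; k=4: 552 + 288 + 2·18·4 = 984; k=5: 696 + 0 + 2·4·4 = 728.
Minimum: 728 at k=5.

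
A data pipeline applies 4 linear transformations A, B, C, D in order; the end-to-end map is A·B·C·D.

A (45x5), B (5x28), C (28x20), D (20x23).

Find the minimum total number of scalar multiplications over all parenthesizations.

Adjacent pairs: AB = 45·5·28 = 6300; BC = 5·28·20 = 2800; CD = 28·20·23 = 12880.
Length 3: A..C: k=1: 0+2800+45·5·20=7300; k=2: 6300+0+45·28·20=31500 → min 7300 | B..D: k=2: 0+12880+5·28·23=16100; k=3: 2800+0+5·20·23=5100 → min 5100.
Length 4: A..D: k=1: 0+5100+45·5·23=10275; k=2: 6300+12880+45·28·23=48160; k=3: 7300+0+45·20·23=28000 → min 10275.
Optimal order: (A·((B·C)·D)) with cost 10275.

10275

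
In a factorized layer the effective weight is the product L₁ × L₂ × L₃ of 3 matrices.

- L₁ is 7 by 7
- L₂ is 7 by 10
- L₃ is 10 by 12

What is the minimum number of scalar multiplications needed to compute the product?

1330

Order (L₁ × (L₂ × L₃)): (L₂ × L₃): 7×10 by 10×12 → 7×12, cost 7·10·12 = 840; (L₁ × (L₂ × L₃)): 7×7 by 7×12 → 7×12, cost 7·7·12 = 588; cumulative 1428. Total 1428.
Order ((L₁ × L₂) × L₃): (L₁ × L₂): 7×7 by 7×10 → 7×10, cost 7·7·10 = 490; ((L₁ × L₂) × L₃): 7×10 by 10×12 → 7×12, cost 7·10·12 = 840; cumulative 1330. Total 1330.
Minimum: 1330.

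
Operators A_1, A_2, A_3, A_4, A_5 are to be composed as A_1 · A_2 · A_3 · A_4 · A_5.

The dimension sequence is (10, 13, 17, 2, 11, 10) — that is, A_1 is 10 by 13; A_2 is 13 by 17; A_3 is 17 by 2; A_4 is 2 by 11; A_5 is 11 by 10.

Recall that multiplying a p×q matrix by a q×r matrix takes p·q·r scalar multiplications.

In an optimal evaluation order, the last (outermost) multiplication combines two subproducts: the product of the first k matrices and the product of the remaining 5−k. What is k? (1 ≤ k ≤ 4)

Adjacent pairs: A_1A_2 = 10·13·17 = 2210; A_2A_3 = 13·17·2 = 442; A_3A_4 = 17·2·11 = 374; A_4A_5 = 2·11·10 = 220.
Length 3: A_1..A_3: k=1: 0+442+10·13·2=702; k=2: 2210+0+10·17·2=2550 → min 702 | A_2..A_4: k=2: 0+374+13·17·11=2805; k=3: 442+0+13·2·11=728 → min 728 | A_3..A_5: k=3: 0+220+17·2·10=560; k=4: 374+0+17·11·10=2244 → min 560.
Length 4: A_1..A_4: k=1: 0+728+10·13·11=2158; k=2: 2210+374+10·17·11=4454; k=3: 702+0+10·2·11=922 → min 922 | A_2..A_5: k=2: 0+560+13·17·10=2770; k=3: 442+220+13·2·10=922; k=4: 728+0+13·11·10=2158 → min 922.
Top-level splits: k=1: (A_1..A_1)·(A_2..A_5) → 0+922+10·13·10 = 2222; k=2: (A_1..A_2)·(A_3..A_5) → 2210+560+10·17·10 = 4470; k=3: (A_1..A_3)·(A_4..A_5) → 702+220+10·2·10 = 1122; k=4: (A_1..A_4)·(A_5..A_5) → 922+0+10·11·10 = 2022.
Best split is after A_3, i.e. k = 3.

3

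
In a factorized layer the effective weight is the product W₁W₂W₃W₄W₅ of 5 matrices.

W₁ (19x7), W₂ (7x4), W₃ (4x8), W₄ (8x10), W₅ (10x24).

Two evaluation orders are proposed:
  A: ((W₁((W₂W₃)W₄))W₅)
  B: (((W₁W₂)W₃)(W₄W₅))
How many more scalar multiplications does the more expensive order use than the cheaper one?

Order A = ((W₁((W₂W₃)W₄))W₅): (W₂W₃): 7×4 by 4×8 → 7×8, cost 7·4·8 = 224; ((W₂W₃)W₄): 7×8 by 8×10 → 7×10, cost 7·8·10 = 560; cumulative 784; (W₁((W₂W₃)W₄)): 19×7 by 7×10 → 19×10, cost 19·7·10 = 1330; cumulative 2114; ((W₁((W₂W₃)W₄))W₅): 19×10 by 10×24 → 19×24, cost 19·10·24 = 4560; cumulative 6674. Total 6674.
Order B = (((W₁W₂)W₃)(W₄W₅)): (W₁W₂): 19×7 by 7×4 → 19×4, cost 19·7·4 = 532; ((W₁W₂)W₃): 19×4 by 4×8 → 19×8, cost 19·4·8 = 608; cumulative 1140; (W₄W₅): 8×10 by 10×24 → 8×24, cost 8·10·24 = 1920; (((W₁W₂)W₃)(W₄W₅)): 19×8 by 8×24 → 19×24, cost 19·8·24 = 3648; cumulative 6708. Total 6708.
Difference: |6674 − 6708| = 34.

34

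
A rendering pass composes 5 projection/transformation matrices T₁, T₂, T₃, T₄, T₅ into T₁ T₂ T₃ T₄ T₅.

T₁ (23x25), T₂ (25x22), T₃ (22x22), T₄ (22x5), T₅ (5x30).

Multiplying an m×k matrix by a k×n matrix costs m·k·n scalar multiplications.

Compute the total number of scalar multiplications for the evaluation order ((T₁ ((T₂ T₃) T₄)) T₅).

21175

(T₂ T₃): 25×22 by 22×22 → 25×22, cost 25·22·22 = 12100
((T₂ T₃) T₄): 25×22 by 22×5 → 25×5, cost 25·22·5 = 2750; cumulative 14850
(T₁ ((T₂ T₃) T₄)): 23×25 by 25×5 → 23×5, cost 23·25·5 = 2875; cumulative 17725
((T₁ ((T₂ T₃) T₄)) T₅): 23×5 by 5×30 → 23×30, cost 23·5·30 = 3450; cumulative 21175
Total: 21175 scalar multiplications.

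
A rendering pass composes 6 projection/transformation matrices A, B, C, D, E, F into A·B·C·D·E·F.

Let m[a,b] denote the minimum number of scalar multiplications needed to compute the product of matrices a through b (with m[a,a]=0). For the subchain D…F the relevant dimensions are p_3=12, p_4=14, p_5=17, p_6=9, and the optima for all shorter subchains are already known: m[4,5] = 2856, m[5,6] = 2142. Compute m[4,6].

m[4,6] = min over k∈[4,5] of m[4,k]+m[k+1,6]+p_{3}·p_k·p_{6}.
k=4: 0 + 2142 + 12·14·9 = 3654; k=5: 2856 + 0 + 12·17·9 = 4692.
Minimum: 3654 at k=4.

3654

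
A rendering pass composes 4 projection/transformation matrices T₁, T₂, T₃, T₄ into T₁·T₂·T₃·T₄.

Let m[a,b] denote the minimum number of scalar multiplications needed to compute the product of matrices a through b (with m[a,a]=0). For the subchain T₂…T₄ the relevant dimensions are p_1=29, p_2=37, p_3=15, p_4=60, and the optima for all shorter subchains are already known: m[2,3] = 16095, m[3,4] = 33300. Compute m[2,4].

42195

m[2,4] = min over k∈[2,3] of m[2,k]+m[k+1,4]+p_{1}·p_k·p_{4}.
k=2: 0 + 33300 + 29·37·60 = 97680; k=3: 16095 + 0 + 29·15·60 = 42195.
Minimum: 42195 at k=3.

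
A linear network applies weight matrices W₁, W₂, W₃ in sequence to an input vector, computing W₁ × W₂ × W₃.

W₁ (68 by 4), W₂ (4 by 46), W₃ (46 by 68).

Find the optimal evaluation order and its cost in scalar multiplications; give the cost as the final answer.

(W₁ × (W₂ × W₃)): cost 31008.
((W₁ × W₂) × W₃): cost 225216.
Optimal: (W₁ × (W₂ × W₃)) with cost 31008.

31008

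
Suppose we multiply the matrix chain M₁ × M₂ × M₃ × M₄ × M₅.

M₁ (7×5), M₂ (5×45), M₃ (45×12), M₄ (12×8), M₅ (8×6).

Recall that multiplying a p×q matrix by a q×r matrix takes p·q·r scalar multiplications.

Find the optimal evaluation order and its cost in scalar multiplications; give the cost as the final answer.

3630

Adjacent pairs: M₁M₂ = 7·5·45 = 1575; M₂M₃ = 5·45·12 = 2700; M₃M₄ = 45·12·8 = 4320; M₄M₅ = 12·8·6 = 576.
Length 3: M₁..M₃: k=1: 0+2700+7·5·12=3120; k=2: 1575+0+7·45·12=5355 → min 3120 | M₂..M₄: k=2: 0+4320+5·45·8=6120; k=3: 2700+0+5·12·8=3180 → min 3180 | M₃..M₅: k=3: 0+576+45·12·6=3816; k=4: 4320+0+45·8·6=6480 → min 3816.
Length 4: M₁..M₄: k=1: 0+3180+7·5·8=3460; k=2: 1575+4320+7·45·8=8415; k=3: 3120+0+7·12·8=3792 → min 3460 | M₂..M₅: k=2: 0+3816+5·45·6=5166; k=3: 2700+576+5·12·6=3636; k=4: 3180+0+5·8·6=3420 → min 3420.
Length 5: M₁..M₅: k=1: 0+3420+7·5·6=3630; k=2: 1575+3816+7·45·6=7281; k=3: 3120+576+7·12·6=4200; k=4: 3460+0+7·8·6=3796 → min 3630.
Optimal parenthesization: (M₁ × (((M₂ × M₃) × M₄) × M₅)) with cost 3630.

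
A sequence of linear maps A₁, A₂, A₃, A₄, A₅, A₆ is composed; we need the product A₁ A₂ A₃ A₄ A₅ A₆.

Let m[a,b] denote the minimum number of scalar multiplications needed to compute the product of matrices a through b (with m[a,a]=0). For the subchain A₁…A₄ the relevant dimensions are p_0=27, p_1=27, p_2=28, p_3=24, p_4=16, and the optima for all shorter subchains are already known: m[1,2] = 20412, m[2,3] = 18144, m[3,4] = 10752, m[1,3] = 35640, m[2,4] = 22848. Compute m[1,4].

34512

m[1,4] = min over k∈[1,3] of m[1,k]+m[k+1,4]+p_{0}·p_k·p_{4}.
k=1: 0 + 22848 + 27·27·16 = 34512; k=2: 20412 + 10752 + 27·28·16 = 43260; k=3: 35640 + 0 + 27·24·16 = 46008.
Minimum: 34512 at k=1.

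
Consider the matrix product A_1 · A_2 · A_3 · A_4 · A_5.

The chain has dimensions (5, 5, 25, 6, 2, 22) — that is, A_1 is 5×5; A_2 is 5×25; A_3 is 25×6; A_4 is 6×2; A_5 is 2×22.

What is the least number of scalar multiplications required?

Adjacent pairs: A_1A_2 = 5·5·25 = 625; A_2A_3 = 5·25·6 = 750; A_3A_4 = 25·6·2 = 300; A_4A_5 = 6·2·22 = 264.
Length 3: A_1..A_3: k=1: 0+750+5·5·6=900; k=2: 625+0+5·25·6=1375 → min 900 | A_2..A_4: k=2: 0+300+5·25·2=550; k=3: 750+0+5·6·2=810 → min 550 | A_3..A_5: k=3: 0+264+25·6·22=3564; k=4: 300+0+25·2·22=1400 → min 1400.
Length 4: A_1..A_4: k=1: 0+550+5·5·2=600; k=2: 625+300+5·25·2=1175; k=3: 900+0+5·6·2=960 → min 600 | A_2..A_5: k=2: 0+1400+5·25·22=4150; k=3: 750+264+5·6·22=1674; k=4: 550+0+5·2·22=770 → min 770.
Length 5: A_1..A_5: k=1: 0+770+5·5·22=1320; k=2: 625+1400+5·25·22=4775; k=3: 900+264+5·6·22=1824; k=4: 600+0+5·2·22=820 → min 820.
Optimal order: ((A_1 · (A_2 · (A_3 · A_4))) · A_5) with cost 820.

820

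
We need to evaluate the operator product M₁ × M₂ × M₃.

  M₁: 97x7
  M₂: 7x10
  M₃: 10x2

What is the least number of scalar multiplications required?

1498

Order (M₁ × (M₂ × M₃)): (M₂ × M₃): 7×10 by 10×2 → 7×2, cost 7·10·2 = 140; (M₁ × (M₂ × M₃)): 97×7 by 7×2 → 97×2, cost 97·7·2 = 1358; cumulative 1498. Total 1498.
Order ((M₁ × M₂) × M₃): (M₁ × M₂): 97×7 by 7×10 → 97×10, cost 97·7·10 = 6790; ((M₁ × M₂) × M₃): 97×10 by 10×2 → 97×2, cost 97·10·2 = 1940; cumulative 8730. Total 8730.
Minimum: 1498.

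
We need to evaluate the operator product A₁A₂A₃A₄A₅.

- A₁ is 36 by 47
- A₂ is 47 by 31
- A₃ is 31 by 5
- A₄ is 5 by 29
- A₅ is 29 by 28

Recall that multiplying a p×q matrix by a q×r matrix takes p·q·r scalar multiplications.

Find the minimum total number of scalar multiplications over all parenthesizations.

Adjacent pairs: A₁A₂ = 36·47·31 = 52452; A₂A₃ = 47·31·5 = 7285; A₃A₄ = 31·5·29 = 4495; A₄A₅ = 5·29·28 = 4060.
Length 3: A₁..A₃: k=1: 0+7285+36·47·5=15745; k=2: 52452+0+36·31·5=58032 → min 15745 | A₂..A₄: k=2: 0+4495+47·31·29=46748; k=3: 7285+0+47·5·29=14100 → min 14100 | A₃..A₅: k=3: 0+4060+31·5·28=8400; k=4: 4495+0+31·29·28=29667 → min 8400.
Length 4: A₁..A₄: k=1: 0+14100+36·47·29=63168; k=2: 52452+4495+36·31·29=89311; k=3: 15745+0+36·5·29=20965 → min 20965 | A₂..A₅: k=2: 0+8400+47·31·28=49196; k=3: 7285+4060+47·5·28=17925; k=4: 14100+0+47·29·28=52264 → min 17925.
Length 5: A₁..A₅: k=1: 0+17925+36·47·28=65301; k=2: 52452+8400+36·31·28=92100; k=3: 15745+4060+36·5·28=24845; k=4: 20965+0+36·29·28=50197 → min 24845.
Optimal order: ((A₁(A₂A₃))(A₄A₅)) with cost 24845.

24845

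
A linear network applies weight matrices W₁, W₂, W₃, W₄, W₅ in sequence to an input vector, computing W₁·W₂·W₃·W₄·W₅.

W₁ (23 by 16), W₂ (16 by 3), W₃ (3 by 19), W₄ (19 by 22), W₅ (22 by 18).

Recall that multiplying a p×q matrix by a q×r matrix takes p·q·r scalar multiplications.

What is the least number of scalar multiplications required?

Adjacent pairs: W₁W₂ = 23·16·3 = 1104; W₂W₃ = 16·3·19 = 912; W₃W₄ = 3·19·22 = 1254; W₄W₅ = 19·22·18 = 7524.
Length 3: W₁..W₃: k=1: 0+912+23·16·19=7904; k=2: 1104+0+23·3·19=2415 → min 2415 | W₂..W₄: k=2: 0+1254+16·3·22=2310; k=3: 912+0+16·19·22=7600 → min 2310 | W₃..W₅: k=3: 0+7524+3·19·18=8550; k=4: 1254+0+3·22·18=2442 → min 2442.
Length 4: W₁..W₄: k=1: 0+2310+23·16·22=10406; k=2: 1104+1254+23·3·22=3876; k=3: 2415+0+23·19·22=12029 → min 3876 | W₂..W₅: k=2: 0+2442+16·3·18=3306; k=3: 912+7524+16·19·18=13908; k=4: 2310+0+16·22·18=8646 → min 3306.
Length 5: W₁..W₅: k=1: 0+3306+23·16·18=9930; k=2: 1104+2442+23·3·18=4788; k=3: 2415+7524+23·19·18=17805; k=4: 3876+0+23·22·18=12984 → min 4788.
Optimal order: ((W₁·W₂)·((W₃·W₄)·W₅)) with cost 4788.

4788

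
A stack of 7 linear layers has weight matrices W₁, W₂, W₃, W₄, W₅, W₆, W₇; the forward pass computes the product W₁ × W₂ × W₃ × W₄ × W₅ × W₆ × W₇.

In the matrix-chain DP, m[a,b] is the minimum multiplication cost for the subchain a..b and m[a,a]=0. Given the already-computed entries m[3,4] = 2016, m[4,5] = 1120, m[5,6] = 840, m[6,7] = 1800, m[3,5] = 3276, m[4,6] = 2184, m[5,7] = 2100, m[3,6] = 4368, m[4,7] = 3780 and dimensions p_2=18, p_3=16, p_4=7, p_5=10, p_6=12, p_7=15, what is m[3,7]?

m[3,7] = min over k∈[3,6] of m[3,k]+m[k+1,7]+p_{2}·p_k·p_{7}.
k=3: 0 + 3780 + 18·16·15 = 8100; k=4: 2016 + 2100 + 18·7·15 = 6006; k=5: 3276 + 1800 + 18·10·15 = 7776; k=6: 4368 + 0 + 18·12·15 = 7608.
Minimum: 6006 at k=4.

6006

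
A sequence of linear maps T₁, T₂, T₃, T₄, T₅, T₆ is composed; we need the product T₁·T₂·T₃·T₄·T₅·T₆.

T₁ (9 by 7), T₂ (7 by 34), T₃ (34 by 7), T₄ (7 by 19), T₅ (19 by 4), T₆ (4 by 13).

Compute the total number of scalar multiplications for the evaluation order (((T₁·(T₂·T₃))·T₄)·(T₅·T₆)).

6515

(T₂·T₃): 7×34 by 34×7 → 7×7, cost 7·34·7 = 1666
(T₁·(T₂·T₃)): 9×7 by 7×7 → 9×7, cost 9·7·7 = 441; cumulative 2107
((T₁·(T₂·T₃))·T₄): 9×7 by 7×19 → 9×19, cost 9·7·19 = 1197; cumulative 3304
(T₅·T₆): 19×4 by 4×13 → 19×13, cost 19·4·13 = 988
(((T₁·(T₂·T₃))·T₄)·(T₅·T₆)): 9×19 by 19×13 → 9×13, cost 9·19·13 = 2223; cumulative 6515
Total: 6515 scalar multiplications.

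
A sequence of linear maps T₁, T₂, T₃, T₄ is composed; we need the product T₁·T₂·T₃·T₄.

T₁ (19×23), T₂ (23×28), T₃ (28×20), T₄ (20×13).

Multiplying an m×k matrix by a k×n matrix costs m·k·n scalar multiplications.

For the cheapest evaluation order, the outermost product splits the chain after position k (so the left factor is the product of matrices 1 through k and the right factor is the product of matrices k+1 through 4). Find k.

1

Adjacent pairs: T₁T₂ = 19·23·28 = 12236; T₂T₃ = 23·28·20 = 12880; T₃T₄ = 28·20·13 = 7280.
Length 3: T₁..T₃: k=1: 0+12880+19·23·20=21620; k=2: 12236+0+19·28·20=22876 → min 21620 | T₂..T₄: k=2: 0+7280+23·28·13=15652; k=3: 12880+0+23·20·13=18860 → min 15652.
Top-level splits: k=1: (T₁..T₁)·(T₂..T₄) → 0+15652+19·23·13 = 21333; k=2: (T₁..T₂)·(T₃..T₄) → 12236+7280+19·28·13 = 26432; k=3: (T₁..T₃)·(T₄..T₄) → 21620+0+19·20·13 = 26560.
Best split is after T₁, i.e. k = 1.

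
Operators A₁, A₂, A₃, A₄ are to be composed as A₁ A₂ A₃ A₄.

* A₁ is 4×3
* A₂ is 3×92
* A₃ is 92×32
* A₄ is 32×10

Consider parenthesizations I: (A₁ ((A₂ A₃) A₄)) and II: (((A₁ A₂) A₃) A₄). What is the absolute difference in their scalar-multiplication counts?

Order I = (A₁ ((A₂ A₃) A₄)): (A₂ A₃): 3×92 by 92×32 → 3×32, cost 3·92·32 = 8832; ((A₂ A₃) A₄): 3×32 by 32×10 → 3×10, cost 3·32·10 = 960; cumulative 9792; (A₁ ((A₂ A₃) A₄)): 4×3 by 3×10 → 4×10, cost 4·3·10 = 120; cumulative 9912. Total 9912.
Order II = (((A₁ A₂) A₃) A₄): (A₁ A₂): 4×3 by 3×92 → 4×92, cost 4·3·92 = 1104; ((A₁ A₂) A₃): 4×92 by 92×32 → 4×32, cost 4·92·32 = 11776; cumulative 12880; (((A₁ A₂) A₃) A₄): 4×32 by 32×10 → 4×10, cost 4·32·10 = 1280; cumulative 14160. Total 14160.
Difference: |9912 − 14160| = 4248.

4248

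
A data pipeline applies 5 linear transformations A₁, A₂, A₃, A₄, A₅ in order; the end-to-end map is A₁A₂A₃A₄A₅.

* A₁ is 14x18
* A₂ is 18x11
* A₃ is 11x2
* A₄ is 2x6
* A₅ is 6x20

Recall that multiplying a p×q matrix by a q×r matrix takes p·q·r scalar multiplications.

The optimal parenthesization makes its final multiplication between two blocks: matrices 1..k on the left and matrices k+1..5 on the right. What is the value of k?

3

Adjacent pairs: A₁A₂ = 14·18·11 = 2772; A₂A₃ = 18·11·2 = 396; A₃A₄ = 11·2·6 = 132; A₄A₅ = 2·6·20 = 240.
Length 3: A₁..A₃: k=1: 0+396+14·18·2=900; k=2: 2772+0+14·11·2=3080 → min 900 | A₂..A₄: k=2: 0+132+18·11·6=1320; k=3: 396+0+18·2·6=612 → min 612 | A₃..A₅: k=3: 0+240+11·2·20=680; k=4: 132+0+11·6·20=1452 → min 680.
Length 4: A₁..A₄: k=1: 0+612+14·18·6=2124; k=2: 2772+132+14·11·6=3828; k=3: 900+0+14·2·6=1068 → min 1068 | A₂..A₅: k=2: 0+680+18·11·20=4640; k=3: 396+240+18·2·20=1356; k=4: 612+0+18·6·20=2772 → min 1356.
Top-level splits: k=1: (A₁..A₁)·(A₂..A₅) → 0+1356+14·18·20 = 6396; k=2: (A₁..A₂)·(A₃..A₅) → 2772+680+14·11·20 = 6532; k=3: (A₁..A₃)·(A₄..A₅) → 900+240+14·2·20 = 1700; k=4: (A₁..A₄)·(A₅..A₅) → 1068+0+14·6·20 = 2748.
Best split is after A₃, i.e. k = 3.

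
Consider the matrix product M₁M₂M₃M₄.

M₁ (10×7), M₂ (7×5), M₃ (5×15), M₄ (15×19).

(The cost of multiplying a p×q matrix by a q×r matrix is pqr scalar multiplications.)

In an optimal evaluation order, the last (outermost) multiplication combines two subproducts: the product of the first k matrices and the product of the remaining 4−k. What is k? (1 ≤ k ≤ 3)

2

Adjacent pairs: M₁M₂ = 10·7·5 = 350; M₂M₃ = 7·5·15 = 525; M₃M₄ = 5·15·19 = 1425.
Length 3: M₁..M₃: k=1: 0+525+10·7·15=1575; k=2: 350+0+10·5·15=1100 → min 1100 | M₂..M₄: k=2: 0+1425+7·5·19=2090; k=3: 525+0+7·15·19=2520 → min 2090.
Top-level splits: k=1: (M₁..M₁)·(M₂..M₄) → 0+2090+10·7·19 = 3420; k=2: (M₁..M₂)·(M₃..M₄) → 350+1425+10·5·19 = 2725; k=3: (M₁..M₃)·(M₄..M₄) → 1100+0+10·15·19 = 3950.
Best split is after M₂, i.e. k = 2.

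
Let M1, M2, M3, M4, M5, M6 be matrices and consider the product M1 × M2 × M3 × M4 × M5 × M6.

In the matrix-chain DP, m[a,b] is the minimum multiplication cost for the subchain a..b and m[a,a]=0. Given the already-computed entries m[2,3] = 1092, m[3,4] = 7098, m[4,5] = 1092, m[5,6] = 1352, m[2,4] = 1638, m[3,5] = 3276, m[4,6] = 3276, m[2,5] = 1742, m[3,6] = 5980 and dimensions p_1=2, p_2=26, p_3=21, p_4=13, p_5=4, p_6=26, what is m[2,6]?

1950

m[2,6] = min over k∈[2,5] of m[2,k]+m[k+1,6]+p_{1}·p_k·p_{6}.
k=2: 0 + 5980 + 2·26·26 = 7332; k=3: 1092 + 3276 + 2·21·26 = 5460; k=4: 1638 + 1352 + 2·13·26 = 3666; k=5: 1742 + 0 + 2·4·26 = 1950.
Minimum: 1950 at k=5.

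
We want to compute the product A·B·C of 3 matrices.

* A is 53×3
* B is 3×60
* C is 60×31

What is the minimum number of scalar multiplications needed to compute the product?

Order (A·(B·C)): (B·C): 3×60 by 60×31 → 3×31, cost 3·60·31 = 5580; (A·(B·C)): 53×3 by 3×31 → 53×31, cost 53·3·31 = 4929; cumulative 10509. Total 10509.
Order ((A·B)·C): (A·B): 53×3 by 3×60 → 53×60, cost 53·3·60 = 9540; ((A·B)·C): 53×60 by 60×31 → 53×31, cost 53·60·31 = 98580; cumulative 108120. Total 108120.
Minimum: 10509.

10509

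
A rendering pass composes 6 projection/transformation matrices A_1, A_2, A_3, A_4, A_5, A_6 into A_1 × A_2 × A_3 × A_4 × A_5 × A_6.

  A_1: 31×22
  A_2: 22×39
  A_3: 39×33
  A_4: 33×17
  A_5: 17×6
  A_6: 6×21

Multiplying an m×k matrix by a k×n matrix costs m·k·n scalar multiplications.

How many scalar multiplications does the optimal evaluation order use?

Adjacent pairs: A_1A_2 = 31·22·39 = 26598; A_2A_3 = 22·39·33 = 28314; A_3A_4 = 39·33·17 = 21879; A_4A_5 = 33·17·6 = 3366; A_5A_6 = 17·6·21 = 2142.
Length 3: A_1..A_3: k=1: 0+28314+31·22·33=50820; k=2: 26598+0+31·39·33=66495 → min 50820 | A_2..A_4: k=2: 0+21879+22·39·17=36465; k=3: 28314+0+22·33·17=40656 → min 36465 | A_3..A_5: k=3: 0+3366+39·33·6=11088; k=4: 21879+0+39·17·6=25857 → min 11088 | A_4..A_6: k=4: 0+2142+33·17·21=13923; k=5: 3366+0+33·6·21=7524 → min 7524.
Length 4: A_1..A_4: k=1: 0+36465+31·22·17=48059; k=2: 26598+21879+31·39·17=69030; k=3: 50820+0+31·33·17=68211 → min 48059 | A_2..A_5: k=2: 0+11088+22·39·6=16236; k=3: 28314+3366+22·33·6=36036; k=4: 36465+0+22·17·6=38709 → min 16236 | A_3..A_6: k=3: 0+7524+39·33·21=34551; k=4: 21879+2142+39·17·21=37944; k=5: 11088+0+39·6·21=16002 → min 16002.
Length 5: A_1..A_5: k=1: 0+16236+31·22·6=20328; k=2: 26598+11088+31·39·6=44940; k=3: 50820+3366+31·33·6=60324; k=4: 48059+0+31·17·6=51221 → min 20328 | A_2..A_6: k=2: 0+16002+22·39·21=34020; k=3: 28314+7524+22·33·21=51084; k=4: 36465+2142+22·17·21=46461; k=5: 16236+0+22·6·21=19008 → min 19008.
Length 6: A_1..A_6: k=1: 0+19008+31·22·21=33330; k=2: 26598+16002+31·39·21=67989; k=3: 50820+7524+31·33·21=79827; k=4: 48059+2142+31·17·21=61268; k=5: 20328+0+31·6·21=24234 → min 24234.
Optimal order: ((A_1 × (A_2 × (A_3 × (A_4 × A_5)))) × A_6) with cost 24234.

24234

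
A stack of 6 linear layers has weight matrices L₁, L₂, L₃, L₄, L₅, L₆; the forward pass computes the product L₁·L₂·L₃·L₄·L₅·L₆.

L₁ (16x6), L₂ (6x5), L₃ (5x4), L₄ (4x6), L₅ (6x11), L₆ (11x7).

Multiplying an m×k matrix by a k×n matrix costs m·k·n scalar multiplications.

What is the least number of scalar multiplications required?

1524

Adjacent pairs: L₁L₂ = 16·6·5 = 480; L₂L₃ = 6·5·4 = 120; L₃L₄ = 5·4·6 = 120; L₄L₅ = 4·6·11 = 264; L₅L₆ = 6·11·7 = 462.
Length 3: L₁..L₃: k=1: 0+120+16·6·4=504; k=2: 480+0+16·5·4=800 → min 504 | L₂..L₄: k=2: 0+120+6·5·6=300; k=3: 120+0+6·4·6=264 → min 264 | L₃..L₅: k=3: 0+264+5·4·11=484; k=4: 120+0+5·6·11=450 → min 450 | L₄..L₆: k=4: 0+462+4·6·7=630; k=5: 264+0+4·11·7=572 → min 572.
Length 4: L₁..L₄: k=1: 0+264+16·6·6=840; k=2: 480+120+16·5·6=1080; k=3: 504+0+16·4·6=888 → min 840 | L₂..L₅: k=2: 0+450+6·5·11=780; k=3: 120+264+6·4·11=648; k=4: 264+0+6·6·11=660 → min 648 | L₃..L₆: k=3: 0+572+5·4·7=712; k=4: 120+462+5·6·7=792; k=5: 450+0+5·11·7=835 → min 712.
Length 5: L₁..L₅: k=1: 0+648+16·6·11=1704; k=2: 480+450+16·5·11=1810; k=3: 504+264+16·4·11=1472; k=4: 840+0+16·6·11=1896 → min 1472 | L₂..L₆: k=2: 0+712+6·5·7=922; k=3: 120+572+6·4·7=860; k=4: 264+462+6·6·7=978; k=5: 648+0+6·11·7=1110 → min 860.
Length 6: L₁..L₆: k=1: 0+860+16·6·7=1532; k=2: 480+712+16·5·7=1752; k=3: 504+572+16·4·7=1524; k=4: 840+462+16·6·7=1974; k=5: 1472+0+16·11·7=2704 → min 1524.
Optimal order: ((L₁·(L₂·L₃))·((L₄·L₅)·L₆)) with cost 1524.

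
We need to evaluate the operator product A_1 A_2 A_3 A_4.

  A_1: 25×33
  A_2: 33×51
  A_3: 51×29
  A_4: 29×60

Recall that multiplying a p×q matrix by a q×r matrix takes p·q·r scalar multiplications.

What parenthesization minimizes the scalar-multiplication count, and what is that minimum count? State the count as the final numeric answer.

Adjacent pairs: A_1A_2 = 25·33·51 = 42075; A_2A_3 = 33·51·29 = 48807; A_3A_4 = 51·29·60 = 88740.
Length 3: A_1..A_3: k=1: 0+48807+25·33·29=72732; k=2: 42075+0+25·51·29=79050 → min 72732 | A_2..A_4: k=2: 0+88740+33·51·60=189720; k=3: 48807+0+33·29·60=106227 → min 106227.
Length 4: A_1..A_4: k=1: 0+106227+25·33·60=155727; k=2: 42075+88740+25·51·60=207315; k=3: 72732+0+25·29·60=116232 → min 116232.
Optimal parenthesization: ((A_1 (A_2 A_3)) A_4) with cost 116232.

116232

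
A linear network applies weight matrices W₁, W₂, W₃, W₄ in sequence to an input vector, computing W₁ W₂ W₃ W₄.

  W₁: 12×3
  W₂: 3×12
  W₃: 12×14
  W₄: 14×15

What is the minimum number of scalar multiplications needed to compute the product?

Adjacent pairs: W₁W₂ = 12·3·12 = 432; W₂W₃ = 3·12·14 = 504; W₃W₄ = 12·14·15 = 2520.
Length 3: W₁..W₃: k=1: 0+504+12·3·14=1008; k=2: 432+0+12·12·14=2448 → min 1008 | W₂..W₄: k=2: 0+2520+3·12·15=3060; k=3: 504+0+3·14·15=1134 → min 1134.
Length 4: W₁..W₄: k=1: 0+1134+12·3·15=1674; k=2: 432+2520+12·12·15=5112; k=3: 1008+0+12·14·15=3528 → min 1674.
Optimal order: (W₁ ((W₂ W₃) W₄)) with cost 1674.

1674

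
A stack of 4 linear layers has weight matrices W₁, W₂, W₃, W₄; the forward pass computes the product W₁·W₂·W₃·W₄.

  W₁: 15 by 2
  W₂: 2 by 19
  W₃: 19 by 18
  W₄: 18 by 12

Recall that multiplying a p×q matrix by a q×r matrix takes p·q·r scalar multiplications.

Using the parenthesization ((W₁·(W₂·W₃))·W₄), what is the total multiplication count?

4464

(W₂·W₃): 2×19 by 19×18 → 2×18, cost 2·19·18 = 684
(W₁·(W₂·W₃)): 15×2 by 2×18 → 15×18, cost 15·2·18 = 540; cumulative 1224
((W₁·(W₂·W₃))·W₄): 15×18 by 18×12 → 15×12, cost 15·18·12 = 3240; cumulative 4464
Total: 4464 scalar multiplications.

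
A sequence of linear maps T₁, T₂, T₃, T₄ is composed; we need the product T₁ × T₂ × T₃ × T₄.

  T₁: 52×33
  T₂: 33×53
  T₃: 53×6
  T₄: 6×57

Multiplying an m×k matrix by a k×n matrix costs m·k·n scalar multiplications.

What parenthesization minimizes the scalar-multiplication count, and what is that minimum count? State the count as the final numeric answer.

Adjacent pairs: T₁T₂ = 52·33·53 = 90948; T₂T₃ = 33·53·6 = 10494; T₃T₄ = 53·6·57 = 18126.
Length 3: T₁..T₃: k=1: 0+10494+52·33·6=20790; k=2: 90948+0+52·53·6=107484 → min 20790 | T₂..T₄: k=2: 0+18126+33·53·57=117819; k=3: 10494+0+33·6·57=21780 → min 21780.
Length 4: T₁..T₄: k=1: 0+21780+52·33·57=119592; k=2: 90948+18126+52·53·57=266166; k=3: 20790+0+52·6·57=38574 → min 38574.
Optimal parenthesization: ((T₁ × (T₂ × T₃)) × T₄) with cost 38574.

38574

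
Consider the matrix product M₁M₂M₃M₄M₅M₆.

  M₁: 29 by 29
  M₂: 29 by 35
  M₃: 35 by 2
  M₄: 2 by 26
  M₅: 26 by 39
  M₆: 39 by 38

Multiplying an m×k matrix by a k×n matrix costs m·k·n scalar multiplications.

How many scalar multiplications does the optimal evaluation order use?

10908

Adjacent pairs: M₁M₂ = 29·29·35 = 29435; M₂M₃ = 29·35·2 = 2030; M₃M₄ = 35·2·26 = 1820; M₄M₅ = 2·26·39 = 2028; M₅M₆ = 26·39·38 = 38532.
Length 3: M₁..M₃: k=1: 0+2030+29·29·2=3712; k=2: 29435+0+29·35·2=31465 → min 3712 | M₂..M₄: k=2: 0+1820+29·35·26=28210; k=3: 2030+0+29·2·26=3538 → min 3538 | M₃..M₅: k=3: 0+2028+35·2·39=4758; k=4: 1820+0+35·26·39=37310 → min 4758 | M₄..M₆: k=4: 0+38532+2·26·38=40508; k=5: 2028+0+2·39·38=4992 → min 4992.
Length 4: M₁..M₄: k=1: 0+3538+29·29·26=25404; k=2: 29435+1820+29·35·26=57645; k=3: 3712+0+29·2·26=5220 → min 5220 | M₂..M₅: k=2: 0+4758+29·35·39=44343; k=3: 2030+2028+29·2·39=6320; k=4: 3538+0+29·26·39=32944 → min 6320 | M₃..M₆: k=3: 0+4992+35·2·38=7652; k=4: 1820+38532+35·26·38=74932; k=5: 4758+0+35·39·38=56628 → min 7652.
Length 5: M₁..M₅: k=1: 0+6320+29·29·39=39119; k=2: 29435+4758+29·35·39=73778; k=3: 3712+2028+29·2·39=8002; k=4: 5220+0+29·26·39=34626 → min 8002 | M₂..M₆: k=2: 0+7652+29·35·38=46222; k=3: 2030+4992+29·2·38=9226; k=4: 3538+38532+29·26·38=70722; k=5: 6320+0+29·39·38=49298 → min 9226.
Length 6: M₁..M₆: k=1: 0+9226+29·29·38=41184; k=2: 29435+7652+29·35·38=75657; k=3: 3712+4992+29·2·38=10908; k=4: 5220+38532+29·26·38=72404; k=5: 8002+0+29·39·38=50980 → min 10908.
Optimal order: ((M₁(M₂M₃))((M₄M₅)M₆)) with cost 10908.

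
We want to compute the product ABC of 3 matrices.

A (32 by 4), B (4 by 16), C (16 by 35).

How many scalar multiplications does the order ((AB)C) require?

19968

(AB): 32×4 by 4×16 → 32×16, cost 32·4·16 = 2048
((AB)C): 32×16 by 16×35 → 32×35, cost 32·16·35 = 17920; cumulative 19968
Total: 19968 scalar multiplications.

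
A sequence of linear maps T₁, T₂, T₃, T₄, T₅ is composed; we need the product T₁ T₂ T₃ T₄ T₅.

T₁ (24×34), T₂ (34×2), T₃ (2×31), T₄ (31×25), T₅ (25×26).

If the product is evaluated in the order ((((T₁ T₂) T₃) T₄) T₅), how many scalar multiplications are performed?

(T₁ T₂): 24×34 by 34×2 → 24×2, cost 24·34·2 = 1632
((T₁ T₂) T₃): 24×2 by 2×31 → 24×31, cost 24·2·31 = 1488; cumulative 3120
(((T₁ T₂) T₃) T₄): 24×31 by 31×25 → 24×25, cost 24·31·25 = 18600; cumulative 21720
((((T₁ T₂) T₃) T₄) T₅): 24×25 by 25×26 → 24×26, cost 24·25·26 = 15600; cumulative 37320
Total: 37320 scalar multiplications.

37320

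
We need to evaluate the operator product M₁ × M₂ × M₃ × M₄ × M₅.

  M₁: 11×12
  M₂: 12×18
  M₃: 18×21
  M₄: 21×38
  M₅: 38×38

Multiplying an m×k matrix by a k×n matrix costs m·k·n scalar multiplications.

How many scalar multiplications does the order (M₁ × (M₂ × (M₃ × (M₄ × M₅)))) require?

(M₄ × M₅): 21×38 by 38×38 → 21×38, cost 21·38·38 = 30324
(M₃ × (M₄ × M₅)): 18×21 by 21×38 → 18×38, cost 18·21·38 = 14364; cumulative 44688
(M₂ × (M₃ × (M₄ × M₅))): 12×18 by 18×38 → 12×38, cost 12·18·38 = 8208; cumulative 52896
(M₁ × (M₂ × (M₃ × (M₄ × M₅)))): 11×12 by 12×38 → 11×38, cost 11·12·38 = 5016; cumulative 57912
Total: 57912 scalar multiplications.

57912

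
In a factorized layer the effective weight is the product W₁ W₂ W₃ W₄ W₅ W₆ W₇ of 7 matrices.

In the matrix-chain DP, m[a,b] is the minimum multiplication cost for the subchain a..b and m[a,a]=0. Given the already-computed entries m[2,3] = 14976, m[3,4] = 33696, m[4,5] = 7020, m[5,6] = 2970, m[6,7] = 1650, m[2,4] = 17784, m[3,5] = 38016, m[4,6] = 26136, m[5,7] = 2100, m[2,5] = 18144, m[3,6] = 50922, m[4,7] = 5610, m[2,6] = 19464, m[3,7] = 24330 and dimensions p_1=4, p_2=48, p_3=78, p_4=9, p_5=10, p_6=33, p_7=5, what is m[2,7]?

19994

m[2,7] = min over k∈[2,6] of m[2,k]+m[k+1,7]+p_{1}·p_k·p_{7}.
k=2: 0 + 24330 + 4·48·5 = 25290; k=3: 14976 + 5610 + 4·78·5 = 22146; k=4: 17784 + 2100 + 4·9·5 = 20064; k=5: 18144 + 1650 + 4·10·5 = 19994; k=6: 19464 + 0 + 4·33·5 = 20124.
Minimum: 19994 at k=5.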